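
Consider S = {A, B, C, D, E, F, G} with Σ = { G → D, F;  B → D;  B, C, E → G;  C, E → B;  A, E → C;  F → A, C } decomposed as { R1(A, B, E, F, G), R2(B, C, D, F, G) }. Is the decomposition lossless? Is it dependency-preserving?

lossless but not dependency-preserving

Lossless test: (B, F, G)⁺ = {A, B, C, D, F, G}, which contains all of one fragment — lossless.
Dependency preservation: the restricted closure of {B, C, E} across the fragments never reaches {G}, so B, C, E → G cannot be enforced without a join — not preserved.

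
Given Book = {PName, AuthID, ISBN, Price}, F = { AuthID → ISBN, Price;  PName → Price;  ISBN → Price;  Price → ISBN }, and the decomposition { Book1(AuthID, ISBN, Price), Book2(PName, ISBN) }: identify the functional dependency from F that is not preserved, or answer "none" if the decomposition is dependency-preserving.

AuthID → ISBN, Price lies within Book1.
PName → Price: restricted closure across fragments reaches Price.
ISBN → Price lies within Book1.
Price → ISBN lies within Book1.
Every dependency is enforceable on the fragments, so the decomposition is dependency-preserving.

none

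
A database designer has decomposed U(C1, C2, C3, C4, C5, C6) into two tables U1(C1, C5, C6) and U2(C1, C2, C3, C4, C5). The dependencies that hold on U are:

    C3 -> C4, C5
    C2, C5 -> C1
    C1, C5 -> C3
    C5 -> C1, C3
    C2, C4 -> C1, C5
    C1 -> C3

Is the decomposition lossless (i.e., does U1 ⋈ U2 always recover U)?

Common attributes: U1 ∩ U2 = {C1, C5}.
Closure of {C1, C5}: C1, C5 → C3 applies, adding C3; C3 → C4, C5 applies, adding C4. So (C1, C5)⁺ = {C1, C3, C4, C5}.
The closure contains neither all of U1 = {C1, C5, C6} nor all of U2 = {C1, C2, C3, C4, C5}, so the common attributes are not a superkey of either fragment. The join is lossy.

No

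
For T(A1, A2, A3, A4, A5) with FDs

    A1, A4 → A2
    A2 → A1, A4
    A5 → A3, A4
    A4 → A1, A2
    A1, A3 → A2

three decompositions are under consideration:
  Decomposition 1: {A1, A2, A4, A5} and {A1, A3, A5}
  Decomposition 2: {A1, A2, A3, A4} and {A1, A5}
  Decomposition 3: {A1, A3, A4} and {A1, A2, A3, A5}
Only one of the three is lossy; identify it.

Decomposition 1: common = {A1, A5}, closure = {A1, A2, A3, A4, A5} → lossless.
Decomposition 2: common = {A1}, closure = {A1} → lossy.
Decomposition 3: common = {A1, A3}, closure = {A1, A2, A3, A4} → lossless.

Decomposition 2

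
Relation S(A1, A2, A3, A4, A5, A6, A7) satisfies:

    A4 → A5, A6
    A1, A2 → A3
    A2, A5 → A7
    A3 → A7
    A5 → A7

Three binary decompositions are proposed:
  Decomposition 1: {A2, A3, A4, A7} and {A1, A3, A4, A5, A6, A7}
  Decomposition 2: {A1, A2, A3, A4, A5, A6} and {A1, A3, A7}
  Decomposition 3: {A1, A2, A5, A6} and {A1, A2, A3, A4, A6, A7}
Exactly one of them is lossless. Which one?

Decomposition 2

Decomposition 1: common = {A3, A4, A7}, closure = {A3, A4, A5, A6, A7} → lossy.
Decomposition 2: common = {A1, A3}, closure = {A1, A3, A7} → lossless.
Decomposition 3: common = {A1, A2, A6}, closure = {A1, A2, A3, A6, A7} → lossy.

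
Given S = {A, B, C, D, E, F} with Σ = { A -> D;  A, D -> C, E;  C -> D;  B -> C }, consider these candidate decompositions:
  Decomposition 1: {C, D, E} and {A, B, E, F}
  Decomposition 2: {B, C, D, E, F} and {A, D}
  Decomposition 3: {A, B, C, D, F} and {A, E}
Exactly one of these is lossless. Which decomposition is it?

Decomposition 1: common = {E}, closure = {E} → lossy.
Decomposition 2: common = {D}, closure = {D} → lossy.
Decomposition 3: common = {A}, closure = {A, C, D, E} → lossless.

Decomposition 3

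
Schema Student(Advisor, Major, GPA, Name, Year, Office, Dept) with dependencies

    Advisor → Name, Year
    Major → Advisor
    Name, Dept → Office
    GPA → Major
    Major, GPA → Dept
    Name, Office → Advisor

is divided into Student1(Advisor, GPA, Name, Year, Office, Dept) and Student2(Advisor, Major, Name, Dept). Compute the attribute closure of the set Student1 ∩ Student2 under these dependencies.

Student1 ∩ Student2 = {Advisor, Name, Dept}.
Advisor → Name, Year applies, adding Year
Name, Dept → Office applies, adding Office
Closure: {Advisor, Name, Year, Office, Dept}.

Advisor, Name, Year, Office, Dept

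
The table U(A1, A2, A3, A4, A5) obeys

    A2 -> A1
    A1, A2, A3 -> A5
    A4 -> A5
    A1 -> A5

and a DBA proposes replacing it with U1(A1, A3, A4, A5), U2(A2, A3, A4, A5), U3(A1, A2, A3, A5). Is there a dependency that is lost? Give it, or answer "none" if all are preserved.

none

A2 → A1 lies within U3.
A1, A2, A3 → A5 lies within U3.
A4 → A5 lies within U1.
A1 → A5 lies within U1.
Every dependency is enforceable on the fragments, so the decomposition is dependency-preserving.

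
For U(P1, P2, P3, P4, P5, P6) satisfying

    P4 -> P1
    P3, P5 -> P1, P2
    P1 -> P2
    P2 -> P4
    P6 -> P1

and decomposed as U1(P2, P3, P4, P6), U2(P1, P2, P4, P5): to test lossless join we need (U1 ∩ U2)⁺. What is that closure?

U1 ∩ U2 = {P2, P4}.
P4 → P1 applies, adding P1
Closure: {P1, P2, P4}.

P1, P2, P4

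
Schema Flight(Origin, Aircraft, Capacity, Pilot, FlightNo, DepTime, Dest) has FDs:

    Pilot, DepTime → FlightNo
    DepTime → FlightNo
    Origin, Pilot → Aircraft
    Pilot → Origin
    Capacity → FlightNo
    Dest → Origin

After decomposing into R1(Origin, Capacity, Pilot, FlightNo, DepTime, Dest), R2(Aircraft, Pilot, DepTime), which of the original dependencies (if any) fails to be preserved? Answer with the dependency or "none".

none

Pilot, DepTime → FlightNo lies within R1.
DepTime → FlightNo lies within R1.
Origin, Pilot → Aircraft: restricted closure across fragments reaches Aircraft.
Pilot → Origin lies within R1.
Capacity → FlightNo lies within R1.
Dest → Origin lies within R1.
Every dependency is enforceable on the fragments, so the decomposition is dependency-preserving.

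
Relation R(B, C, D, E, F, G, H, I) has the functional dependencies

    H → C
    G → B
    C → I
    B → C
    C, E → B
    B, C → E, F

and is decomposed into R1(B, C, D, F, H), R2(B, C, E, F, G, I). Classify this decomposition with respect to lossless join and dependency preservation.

lossy but dependency-preserving

Lossless test: (B, C, F)⁺ = {B, C, E, F, I}, which is a superkey of neither fragment — lossy.
Dependency preservation: every FD's attributes lie within a single fragment, so each can be enforced locally — preserved.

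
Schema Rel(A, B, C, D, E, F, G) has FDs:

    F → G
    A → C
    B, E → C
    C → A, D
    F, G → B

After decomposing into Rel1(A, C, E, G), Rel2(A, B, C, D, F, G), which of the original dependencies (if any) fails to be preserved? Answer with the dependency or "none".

B, E → C

Check B, E → C: no single fragment contains all of {B, C, E}, and the restricted closure of {B, E} across the fragments never reaches {C}.
F → G is preserved.
A → C is preserved.
C → A, D is preserved.
F, G → B is preserved.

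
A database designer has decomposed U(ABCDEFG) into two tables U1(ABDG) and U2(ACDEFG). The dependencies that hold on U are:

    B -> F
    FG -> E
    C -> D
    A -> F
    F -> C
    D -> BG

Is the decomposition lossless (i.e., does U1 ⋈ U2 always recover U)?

Common attributes: U1 ∩ U2 = {ADG}.
Closure of {ADG}: A → F applies, adding F; F → C applies, adding C; D → BG applies, adding B; FG → E applies, adding E. So (ADG)⁺ = {ABCDEFG}.
This closure contains every attribute of U1, so U1 ∩ U2 → U1. The join is lossless.

Yes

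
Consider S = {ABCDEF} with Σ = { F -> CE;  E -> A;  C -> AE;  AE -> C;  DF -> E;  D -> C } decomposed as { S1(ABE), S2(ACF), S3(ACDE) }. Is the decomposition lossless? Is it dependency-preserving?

lossy but dependency-preserving

Lossless test (chase): Rows 2 and 3 agree on C; apply C→AE and equate their AE entries. Rows 1 and 2 agree on AE; apply AE→C and equate their C entries. No row becomes fully distinguished — the join is lossy.
Dependency preservation: F → CE; DF → E are not contained in any single fragment, but the restricted closure of each left-hand side across the fragments still reaches the right-hand side; the remaining FDs each lie inside some fragment. All dependencies are preserved.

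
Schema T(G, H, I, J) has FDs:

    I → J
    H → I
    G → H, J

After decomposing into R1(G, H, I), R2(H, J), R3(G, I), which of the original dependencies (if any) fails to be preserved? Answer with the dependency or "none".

Check I → J: no single fragment contains all of {I, J}, and the restricted closure of {I} across the fragments never reaches {J}.
H → I is preserved.
G → H, J is preserved.

I → J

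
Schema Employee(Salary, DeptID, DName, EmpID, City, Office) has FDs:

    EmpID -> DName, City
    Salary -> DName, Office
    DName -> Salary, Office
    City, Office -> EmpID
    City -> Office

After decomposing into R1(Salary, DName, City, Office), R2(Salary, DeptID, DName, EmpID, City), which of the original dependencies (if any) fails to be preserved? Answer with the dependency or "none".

none

EmpID → DName, City lies within R2.
Salary → DName, Office lies within R1.
DName → Salary, Office lies within R1.
City, Office → EmpID: restricted closure across fragments reaches EmpID.
City → Office lies within R1.
Every dependency is enforceable on the fragments, so the decomposition is dependency-preserving.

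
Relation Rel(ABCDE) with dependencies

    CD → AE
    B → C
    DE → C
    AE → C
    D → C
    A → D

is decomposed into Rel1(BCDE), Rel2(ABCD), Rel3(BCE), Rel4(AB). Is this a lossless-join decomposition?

Yes

Chase test. Columns are ABCDE; row i has aⱼ where attribute j ∈ Reli, else bᵢⱼ.
Initial tableau (one row per fragment):
  row 1: b11 a2 a3 a4 a5
  row 2: a1 a2 a3 a4 b25
  row 3: b31 a2 a3 b34 a5
  row 4: a1 a2 b43 b44 b45
Rows 1 and 2 agree on CD; apply CD→AE and equate their AE entries.
Rows 1 and 4 agree on B; apply B→C and equate their C entries.
Rows 1 and 4 agree on A; apply A→D and equate their D entries.
Rows 1 and 4 agree on CD; apply CD→AE and equate their AE entries.
Row 1 is now all distinguished symbols — the join is lossless.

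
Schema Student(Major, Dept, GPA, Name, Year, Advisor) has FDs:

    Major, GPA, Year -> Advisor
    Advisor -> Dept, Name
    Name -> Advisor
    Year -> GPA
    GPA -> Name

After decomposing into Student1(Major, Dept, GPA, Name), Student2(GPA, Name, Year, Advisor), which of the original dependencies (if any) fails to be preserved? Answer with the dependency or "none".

Major, GPA, Year → Advisor: restricted closure across fragments reaches Advisor.
Advisor → Dept, Name: restricted closure across fragments reaches Dept, Name.
Name → Advisor lies within Student2.
Year → GPA lies within Student2.
GPA → Name lies within Student1.
Every dependency is enforceable on the fragments, so the decomposition is dependency-preserving.

none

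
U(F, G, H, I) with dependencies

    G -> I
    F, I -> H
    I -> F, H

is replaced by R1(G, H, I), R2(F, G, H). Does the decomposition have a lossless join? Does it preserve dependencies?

Lossless test: (G, H)⁺ = {F, G, H, I}, which contains all of one fragment — lossless.
Dependency preservation: the restricted closure of {I} across the fragments never reaches {F, H}, so I → F, H cannot be enforced without a join — not preserved.

lossless but not dependency-preserving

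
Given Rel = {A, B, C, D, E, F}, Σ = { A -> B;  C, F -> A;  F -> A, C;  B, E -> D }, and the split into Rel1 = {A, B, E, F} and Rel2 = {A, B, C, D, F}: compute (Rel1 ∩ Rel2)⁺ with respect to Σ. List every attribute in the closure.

Rel1 ∩ Rel2 = {A, B, F}.
F → A, C applies, adding C
Closure: {A, B, C, F}.

A, B, C, F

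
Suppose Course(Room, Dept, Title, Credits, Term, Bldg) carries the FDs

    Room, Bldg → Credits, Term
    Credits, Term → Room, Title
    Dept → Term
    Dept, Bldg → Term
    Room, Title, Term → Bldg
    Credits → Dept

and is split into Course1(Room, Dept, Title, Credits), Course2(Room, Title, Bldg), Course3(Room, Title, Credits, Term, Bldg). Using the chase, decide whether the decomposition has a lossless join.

Chase test. Columns are Room, Dept, Title, Credits, Term, Bldg; row i has aⱼ where attribute j ∈ Coursei, else bᵢⱼ.
Initial tableau (one row per fragment):
  row 1: a1 a2 a3 a4 b15 b16
  row 2: a1 b22 a3 b24 b25 a6
  row 3: a1 b32 a3 a4 a5 a6
Rows 2 and 3 agree on Room, Bldg; apply Room, Bldg→Credits, Term and equate their Credits, Term entries.
Rows 1 and 2 agree on Credits; apply Credits→Dept and equate their Dept entries.
Rows 1 and 3 agree on Credits; apply Credits→Dept and equate their Dept entries.
Rows 1 and 2 agree on Dept; apply Dept→Term and equate their Term entries.
Rows 1 and 2 agree on Room, Title, Term; apply Room, Title, Term→Bldg and equate their Bldg entries.
Row 1 is now all distinguished symbols — the join is lossless.

Yes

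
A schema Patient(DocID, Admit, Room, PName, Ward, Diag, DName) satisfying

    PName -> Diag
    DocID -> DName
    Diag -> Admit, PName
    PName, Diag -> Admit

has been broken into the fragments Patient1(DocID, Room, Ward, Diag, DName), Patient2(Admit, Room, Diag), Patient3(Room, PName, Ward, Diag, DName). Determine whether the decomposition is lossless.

Chase test. Columns are DocID, Admit, Room, PName, Ward, Diag, DName; row i has aⱼ where attribute j ∈ Patienti, else bᵢⱼ.
Initial tableau (one row per fragment):
  row 1: a1 b12 a3 b14 a5 a6 a7
  row 2: b21 a2 a3 b24 b25 a6 b27
  row 3: b31 b32 a3 a4 a5 a6 a7
Rows 1 and 2 agree on Diag; apply Diag→Admit, PName and equate their Admit, PName entries.
Rows 1 and 3 agree on Diag; apply Diag→Admit, PName and equate their Admit, PName entries.
Row 1 is now all distinguished symbols — the join is lossless.

Yes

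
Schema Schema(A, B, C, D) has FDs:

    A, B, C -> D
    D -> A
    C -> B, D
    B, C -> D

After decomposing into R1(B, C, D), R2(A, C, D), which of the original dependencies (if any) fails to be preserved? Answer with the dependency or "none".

none

A, B, C → D: restricted closure across fragments reaches D.
D → A lies within R2.
C → B, D lies within R1.
B, C → D lies within R1.
Every dependency is enforceable on the fragments, so the decomposition is dependency-preserving.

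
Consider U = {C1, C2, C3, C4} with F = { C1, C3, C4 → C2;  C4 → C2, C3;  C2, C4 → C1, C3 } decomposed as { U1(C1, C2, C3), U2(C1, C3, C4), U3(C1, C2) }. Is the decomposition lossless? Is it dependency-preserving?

lossy and not dependency-preserving

Lossless test (chase): applying each FD to every pair of rows produces no changes in the tableau, so no row becomes fully distinguished — the join is lossy.
Dependency preservation: the restricted closure of {C1, C3, C4} across the fragments never reaches {C2}, so C1, C3, C4 → C2 cannot be enforced without a join — not preserved.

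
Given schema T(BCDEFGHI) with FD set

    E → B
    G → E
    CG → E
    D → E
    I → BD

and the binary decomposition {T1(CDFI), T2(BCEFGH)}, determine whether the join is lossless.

No

Common attributes: T1 ∩ T2 = {CF}.
No dependency enlarges {CF}, so (CF)⁺ = {CF}.
The closure contains neither all of T1 = {CDFI} nor all of T2 = {BCEFGH}, so the common attributes are not a superkey of either fragment. The join is lossy.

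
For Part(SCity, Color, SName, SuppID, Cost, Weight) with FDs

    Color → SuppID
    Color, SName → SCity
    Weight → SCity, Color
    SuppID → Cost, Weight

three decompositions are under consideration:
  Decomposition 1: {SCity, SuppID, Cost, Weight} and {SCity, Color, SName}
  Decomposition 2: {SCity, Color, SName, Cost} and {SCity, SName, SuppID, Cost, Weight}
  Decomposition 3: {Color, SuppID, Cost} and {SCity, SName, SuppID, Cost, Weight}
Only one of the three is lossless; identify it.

Decomposition 1: common = {SCity}, closure = {SCity} → lossy.
Decomposition 2: common = {SCity, SName, Cost}, closure = {SCity, SName, Cost} → lossy.
Decomposition 3: common = {SuppID, Cost}, closure = {SCity, Color, SuppID, Cost, Weight} → lossless.

Decomposition 3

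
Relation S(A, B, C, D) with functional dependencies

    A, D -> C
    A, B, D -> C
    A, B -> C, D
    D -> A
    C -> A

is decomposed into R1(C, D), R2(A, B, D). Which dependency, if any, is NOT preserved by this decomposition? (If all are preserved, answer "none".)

C -> A

Check C → A: no single fragment contains all of {A, C}, and the restricted closure of {C} across the fragments never reaches {A}.
A, D → C is preserved.
A, B, D → C is preserved.
A, B → C, D is preserved.
D → A is preserved.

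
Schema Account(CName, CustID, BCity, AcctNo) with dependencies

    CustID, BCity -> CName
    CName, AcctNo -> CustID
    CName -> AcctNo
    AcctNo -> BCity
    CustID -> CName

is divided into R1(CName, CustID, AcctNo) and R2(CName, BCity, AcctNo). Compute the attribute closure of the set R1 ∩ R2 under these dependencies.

CName, CustID, BCity, AcctNo

R1 ∩ R2 = {CName, AcctNo}.
CName, AcctNo → CustID applies, adding CustID
AcctNo → BCity applies, adding BCity
Closure: {CName, CustID, BCity, AcctNo}.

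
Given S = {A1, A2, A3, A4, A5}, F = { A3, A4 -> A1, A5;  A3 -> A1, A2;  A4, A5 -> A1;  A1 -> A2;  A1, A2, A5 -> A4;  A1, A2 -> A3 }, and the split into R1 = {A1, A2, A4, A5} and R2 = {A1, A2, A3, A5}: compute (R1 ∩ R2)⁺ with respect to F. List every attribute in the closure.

A1, A2, A3, A4, A5

R1 ∩ R2 = {A1, A2, A5}.
A1, A2, A5 → A4 applies, adding A4
A1, A2 → A3 applies, adding A3
Closure: {A1, A2, A3, A4, A5}.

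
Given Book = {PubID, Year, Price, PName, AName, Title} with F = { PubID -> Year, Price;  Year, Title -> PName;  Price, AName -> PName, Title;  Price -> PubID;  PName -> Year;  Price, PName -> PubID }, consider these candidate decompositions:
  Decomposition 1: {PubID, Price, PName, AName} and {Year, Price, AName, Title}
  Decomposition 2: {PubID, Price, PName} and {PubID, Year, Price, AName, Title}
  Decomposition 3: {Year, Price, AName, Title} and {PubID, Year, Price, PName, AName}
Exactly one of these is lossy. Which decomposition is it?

Decomposition 1: common = {Price, AName}, closure = {PubID, Year, Price, PName, AName, Title} → lossless.
Decomposition 2: common = {PubID, Price}, closure = {PubID, Year, Price} → lossy.
Decomposition 3: common = {Year, Price, AName}, closure = {PubID, Year, Price, PName, AName, Title} → lossless.

Decomposition 2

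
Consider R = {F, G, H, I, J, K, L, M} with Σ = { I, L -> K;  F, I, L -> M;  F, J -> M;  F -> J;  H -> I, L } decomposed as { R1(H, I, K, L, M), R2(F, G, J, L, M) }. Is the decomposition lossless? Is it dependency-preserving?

lossy but dependency-preserving

Lossless test: (L, M)⁺ = {L, M}, which is a superkey of neither fragment — lossy.
Dependency preservation: F, I, L → M is not contained in any single fragment, but the restricted closure of its left-hand side across the fragments still reaches the right-hand side; the remaining FDs each lie inside some fragment. All dependencies are preserved.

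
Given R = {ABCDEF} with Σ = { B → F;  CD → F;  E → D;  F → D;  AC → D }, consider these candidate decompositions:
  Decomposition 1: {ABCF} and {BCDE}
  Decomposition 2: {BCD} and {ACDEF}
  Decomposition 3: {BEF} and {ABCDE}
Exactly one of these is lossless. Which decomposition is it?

Decomposition 3

Decomposition 1: common = {BC}, closure = {BCDF} → lossy.
Decomposition 2: common = {CD}, closure = {CDF} → lossy.
Decomposition 3: common = {BE}, closure = {BDEF} → lossless.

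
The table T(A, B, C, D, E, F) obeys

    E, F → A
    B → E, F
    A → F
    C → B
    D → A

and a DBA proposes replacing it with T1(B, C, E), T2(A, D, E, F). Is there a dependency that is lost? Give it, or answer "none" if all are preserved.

B → E, F

Check B → E, F: no single fragment contains all of {B, E, F}, and the restricted closure of {B} across the fragments never reaches {E, F}.
E, F → A is preserved.
A → F is preserved.
C → B is preserved.
D → A is preserved.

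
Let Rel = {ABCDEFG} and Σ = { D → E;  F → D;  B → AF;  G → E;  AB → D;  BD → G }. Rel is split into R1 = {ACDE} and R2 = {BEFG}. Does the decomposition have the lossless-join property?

No

Common attributes: R1 ∩ R2 = {E}.
No dependency enlarges {E}, so (E)⁺ = {E}.
The closure contains neither all of R1 = {ACDE} nor all of R2 = {BEFG}, so the common attributes are not a superkey of either fragment. The join is lossy.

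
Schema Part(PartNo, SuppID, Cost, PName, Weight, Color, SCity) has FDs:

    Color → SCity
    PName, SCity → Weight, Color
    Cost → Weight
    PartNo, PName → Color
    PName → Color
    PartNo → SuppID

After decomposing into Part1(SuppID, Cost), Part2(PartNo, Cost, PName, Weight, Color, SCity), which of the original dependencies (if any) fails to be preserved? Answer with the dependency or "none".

Check PartNo → SuppID: no single fragment contains all of {PartNo, SuppID}, and the restricted closure of {PartNo} across the fragments never reaches {SuppID}.
Color → SCity is preserved.
PName, SCity → Weight, Color is preserved.
Cost → Weight is preserved.
PartNo, PName → Color is preserved.
PName → Color is preserved.

PartNo → SuppID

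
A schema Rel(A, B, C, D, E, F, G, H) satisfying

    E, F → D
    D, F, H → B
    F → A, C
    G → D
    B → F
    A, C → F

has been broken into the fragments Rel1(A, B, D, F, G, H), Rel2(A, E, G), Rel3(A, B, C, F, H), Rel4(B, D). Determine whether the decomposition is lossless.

No

Chase test. Columns are A, B, C, D, E, F, G, H; row i has aⱼ where attribute j ∈ Reli, else bᵢⱼ.
Initial tableau (one row per fragment):
  row 1: a1 a2 b13 a4 b15 a6 a7 a8
  row 2: a1 b22 b23 b24 a5 b26 a7 b28
  row 3: a1 a2 a3 b34 b35 a6 b37 a8
  row 4: b41 a2 b43 a4 b45 b46 b47 b48
Rows 1 and 3 agree on F; apply F→A, C and equate their A, C entries.
Rows 1 and 2 agree on G; apply G→D and equate their D entries.
Rows 1 and 4 agree on B; apply B→F and equate their F entries.
Rows 1 and 4 agree on F; apply F→A, C and equate their A, C entries.
No row becomes fully distinguished — the join is lossy.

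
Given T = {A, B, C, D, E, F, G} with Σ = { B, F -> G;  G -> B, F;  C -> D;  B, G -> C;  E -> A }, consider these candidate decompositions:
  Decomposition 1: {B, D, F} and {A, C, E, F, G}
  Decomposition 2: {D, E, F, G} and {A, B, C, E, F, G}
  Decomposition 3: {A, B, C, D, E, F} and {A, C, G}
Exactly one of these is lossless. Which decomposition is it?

Decomposition 1: common = {F}, closure = {F} → lossy.
Decomposition 2: common = {E, F, G}, closure = {A, B, C, D, E, F, G} → lossless.
Decomposition 3: common = {A, C}, closure = {A, C, D} → lossy.

Decomposition 2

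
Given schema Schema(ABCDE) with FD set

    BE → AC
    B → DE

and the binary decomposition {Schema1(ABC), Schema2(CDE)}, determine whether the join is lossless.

No

Common attributes: Schema1 ∩ Schema2 = {C}.
No dependency enlarges {C}, so (C)⁺ = {C}.
The closure contains neither all of Schema1 = {ABC} nor all of Schema2 = {CDE}, so the common attributes are not a superkey of either fragment. The join is lossy.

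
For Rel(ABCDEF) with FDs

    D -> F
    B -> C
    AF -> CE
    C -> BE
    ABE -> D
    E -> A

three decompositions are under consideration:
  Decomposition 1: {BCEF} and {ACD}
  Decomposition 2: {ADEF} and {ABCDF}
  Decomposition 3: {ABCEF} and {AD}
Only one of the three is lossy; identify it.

Decomposition 1: common = {C}, closure = {ABCDEF} → lossless.
Decomposition 2: common = {ADF}, closure = {ABCDEF} → lossless.
Decomposition 3: common = {A}, closure = {A} → lossy.

Decomposition 3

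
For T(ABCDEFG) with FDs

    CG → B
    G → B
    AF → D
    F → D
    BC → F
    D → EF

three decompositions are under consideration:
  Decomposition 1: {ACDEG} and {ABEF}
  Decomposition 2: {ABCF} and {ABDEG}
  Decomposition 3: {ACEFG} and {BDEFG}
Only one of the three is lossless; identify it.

Decomposition 1: common = {AE}, closure = {AE} → lossy.
Decomposition 2: common = {AB}, closure = {AB} → lossy.
Decomposition 3: common = {EFG}, closure = {BDEFG} → lossless.

Decomposition 3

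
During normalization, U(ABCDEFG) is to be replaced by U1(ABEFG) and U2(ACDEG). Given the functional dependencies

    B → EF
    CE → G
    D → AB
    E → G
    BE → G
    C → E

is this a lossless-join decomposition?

No

Common attributes: U1 ∩ U2 = {AEG}.
No dependency enlarges {AEG}, so (AEG)⁺ = {AEG}.
The closure contains neither all of U1 = {ABEFG} nor all of U2 = {ACDEG}, so the common attributes are not a superkey of either fragment. The join is lossy.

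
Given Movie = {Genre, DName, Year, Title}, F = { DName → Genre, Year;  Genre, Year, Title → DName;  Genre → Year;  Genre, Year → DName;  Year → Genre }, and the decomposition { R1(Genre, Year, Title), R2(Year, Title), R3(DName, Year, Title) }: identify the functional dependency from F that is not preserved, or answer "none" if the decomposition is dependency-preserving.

none

DName → Genre, Year: restricted closure across fragments reaches Genre, Year.
Genre, Year, Title → DName: restricted closure across fragments reaches DName.
Genre → Year lies within R1.
Genre, Year → DName: restricted closure across fragments reaches DName.
Year → Genre lies within R1.
Every dependency is enforceable on the fragments, so the decomposition is dependency-preserving.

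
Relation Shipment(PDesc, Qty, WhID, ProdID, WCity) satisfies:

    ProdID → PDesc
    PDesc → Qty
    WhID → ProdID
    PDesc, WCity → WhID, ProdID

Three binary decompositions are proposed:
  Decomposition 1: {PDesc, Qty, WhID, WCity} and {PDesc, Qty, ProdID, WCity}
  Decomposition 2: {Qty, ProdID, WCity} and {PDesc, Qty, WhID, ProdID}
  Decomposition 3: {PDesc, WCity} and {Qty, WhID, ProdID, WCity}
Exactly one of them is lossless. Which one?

Decomposition 1

Decomposition 1: common = {PDesc, Qty, WCity}, closure = {PDesc, Qty, WhID, ProdID, WCity} → lossless.
Decomposition 2: common = {Qty, ProdID}, closure = {PDesc, Qty, ProdID} → lossy.
Decomposition 3: common = {WCity}, closure = {WCity} → lossy.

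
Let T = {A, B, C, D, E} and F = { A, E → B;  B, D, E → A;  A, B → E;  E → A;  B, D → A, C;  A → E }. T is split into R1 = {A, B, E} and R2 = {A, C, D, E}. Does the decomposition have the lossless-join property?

Common attributes: R1 ∩ R2 = {A, E}.
Closure of {A, E}: A, E → B applies, adding B. So (A, E)⁺ = {A, B, E}.
This closure contains every attribute of R1, so R1 ∩ R2 → R1. The join is lossless.

Yes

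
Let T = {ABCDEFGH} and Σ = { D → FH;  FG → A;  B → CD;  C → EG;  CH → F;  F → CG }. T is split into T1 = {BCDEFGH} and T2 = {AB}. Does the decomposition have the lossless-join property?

Yes

Common attributes: T1 ∩ T2 = {B}.
Closure of {B}: B → CD applies, adding CD; C → EG applies, adding EG; D → FH applies, adding FH; FG → A applies, adding A. So (B)⁺ = {ABCDEFGH}.
This closure contains every attribute of T1, so T1 ∩ T2 → T1. The join is lossless.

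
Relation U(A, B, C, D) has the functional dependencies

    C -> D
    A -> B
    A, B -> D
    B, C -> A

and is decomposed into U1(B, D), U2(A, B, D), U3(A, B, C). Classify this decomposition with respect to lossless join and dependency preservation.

Lossless test (chase): Rows 2 and 3 agree on A, B; apply A, B→D and equate their D entries. Row 3 is now all distinguished symbols — the join is lossless.
Dependency preservation: the restricted closure of {C} across the fragments never reaches {D}, so C → D cannot be enforced without a join — not preserved.

lossless but not dependency-preserving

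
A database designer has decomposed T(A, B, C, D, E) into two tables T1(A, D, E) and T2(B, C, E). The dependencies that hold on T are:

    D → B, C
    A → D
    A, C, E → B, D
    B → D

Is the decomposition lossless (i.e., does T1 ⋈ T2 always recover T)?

Common attributes: T1 ∩ T2 = {E}.
No dependency enlarges {E}, so (E)⁺ = {E}.
The closure contains neither all of T1 = {A, D, E} nor all of T2 = {B, C, E}, so the common attributes are not a superkey of either fragment. The join is lossy.

No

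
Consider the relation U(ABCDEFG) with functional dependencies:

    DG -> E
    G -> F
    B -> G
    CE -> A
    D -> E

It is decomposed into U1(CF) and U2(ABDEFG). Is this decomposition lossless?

No

Common attributes: U1 ∩ U2 = {F}.
No dependency enlarges {F}, so (F)⁺ = {F}.
The closure contains neither all of U1 = {CF} nor all of U2 = {ABDEFG}, so the common attributes are not a superkey of either fragment. The join is lossy.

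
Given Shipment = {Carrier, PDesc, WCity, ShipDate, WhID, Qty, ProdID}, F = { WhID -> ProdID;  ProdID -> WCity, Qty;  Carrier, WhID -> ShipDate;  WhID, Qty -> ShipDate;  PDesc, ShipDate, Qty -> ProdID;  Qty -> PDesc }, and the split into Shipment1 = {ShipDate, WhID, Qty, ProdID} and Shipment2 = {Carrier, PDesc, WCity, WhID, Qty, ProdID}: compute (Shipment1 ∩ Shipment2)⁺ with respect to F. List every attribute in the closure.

PDesc, WCity, ShipDate, WhID, Qty, ProdID

Shipment1 ∩ Shipment2 = {WhID, Qty, ProdID}.
ProdID → WCity, Qty applies, adding WCity
WhID, Qty → ShipDate applies, adding ShipDate
Qty → PDesc applies, adding PDesc
Closure: {PDesc, WCity, ShipDate, WhID, Qty, ProdID}.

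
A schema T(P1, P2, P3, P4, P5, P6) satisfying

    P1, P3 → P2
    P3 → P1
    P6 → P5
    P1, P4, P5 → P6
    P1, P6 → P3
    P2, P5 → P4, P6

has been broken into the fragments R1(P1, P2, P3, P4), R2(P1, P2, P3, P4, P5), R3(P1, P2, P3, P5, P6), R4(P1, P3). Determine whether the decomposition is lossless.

Chase test. Columns are P1, P2, P3, P4, P5, P6; row i has aⱼ where attribute j ∈ Ri, else bᵢⱼ.
Initial tableau (one row per fragment):
  row 1: a1 a2 a3 a4 b15 b16
  row 2: a1 a2 a3 a4 a5 b26
  row 3: a1 a2 a3 b34 a5 a6
  row 4: a1 b42 a3 b44 b45 b46
Rows 1 and 4 agree on P1, P3; apply P1, P3→P2 and equate their P2 entries.
Rows 2 and 3 agree on P2, P5; apply P2, P5→P4, P6 and equate their P4, P6 entries.
Row 2 is now all distinguished symbols — the join is lossless.

Yes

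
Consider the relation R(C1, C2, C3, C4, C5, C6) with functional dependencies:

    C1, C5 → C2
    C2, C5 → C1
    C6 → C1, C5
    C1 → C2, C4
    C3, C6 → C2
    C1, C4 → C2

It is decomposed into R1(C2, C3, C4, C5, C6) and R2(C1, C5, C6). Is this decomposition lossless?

Yes

Common attributes: R1 ∩ R2 = {C5, C6}.
Closure of {C5, C6}: C6 → C1, C5 applies, adding C1; C1 → C2, C4 applies, adding C2, C4. So (C5, C6)⁺ = {C1, C2, C4, C5, C6}.
This closure contains every attribute of R2, so R1 ∩ R2 → R2. The join is lossless.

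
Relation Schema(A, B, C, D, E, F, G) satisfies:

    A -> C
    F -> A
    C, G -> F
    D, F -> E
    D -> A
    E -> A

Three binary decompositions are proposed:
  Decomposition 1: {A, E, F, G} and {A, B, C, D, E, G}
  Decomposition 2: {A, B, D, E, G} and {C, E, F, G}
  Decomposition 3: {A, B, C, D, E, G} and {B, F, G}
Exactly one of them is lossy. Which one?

Decomposition 1: common = {A, E, G}, closure = {A, C, E, F, G} → lossless.
Decomposition 2: common = {E, G}, closure = {A, C, E, F, G} → lossless.
Decomposition 3: common = {B, G}, closure = {B, G} → lossy.

Decomposition 3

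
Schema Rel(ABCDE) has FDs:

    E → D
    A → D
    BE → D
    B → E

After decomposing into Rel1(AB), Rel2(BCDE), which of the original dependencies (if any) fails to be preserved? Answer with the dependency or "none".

Check A → D: no single fragment contains all of {AD}, and the restricted closure of {A} across the fragments never reaches {D}.
E → D is preserved.
BE → D is preserved.
B → E is preserved.

A → D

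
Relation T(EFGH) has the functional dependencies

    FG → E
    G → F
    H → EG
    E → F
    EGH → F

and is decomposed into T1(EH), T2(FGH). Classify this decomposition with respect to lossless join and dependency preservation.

Lossless test: (H)⁺ = {EFGH}, which contains all of one fragment — lossless.
Dependency preservation: the restricted closure of {FG} across the fragments never reaches {E}, so FG → E cannot be enforced without a join — not preserved.

lossless but not dependency-preserving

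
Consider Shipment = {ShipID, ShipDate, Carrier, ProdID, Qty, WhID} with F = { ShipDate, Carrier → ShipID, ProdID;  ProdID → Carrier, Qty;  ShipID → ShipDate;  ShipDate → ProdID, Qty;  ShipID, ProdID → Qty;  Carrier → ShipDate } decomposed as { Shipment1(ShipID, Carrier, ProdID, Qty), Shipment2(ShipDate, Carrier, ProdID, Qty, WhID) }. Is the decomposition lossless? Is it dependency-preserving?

lossless and dependency-preserving

Lossless test: (Carrier, ProdID, Qty)⁺ = {ShipID, ShipDate, Carrier, ProdID, Qty}, which contains all of one fragment — lossless.
Dependency preservation: ShipDate, Carrier → ShipID, ProdID; ShipID → ShipDate are not contained in any single fragment, but the restricted closure of each left-hand side across the fragments still reaches the right-hand side; the remaining FDs each lie inside some fragment. All dependencies are preserved.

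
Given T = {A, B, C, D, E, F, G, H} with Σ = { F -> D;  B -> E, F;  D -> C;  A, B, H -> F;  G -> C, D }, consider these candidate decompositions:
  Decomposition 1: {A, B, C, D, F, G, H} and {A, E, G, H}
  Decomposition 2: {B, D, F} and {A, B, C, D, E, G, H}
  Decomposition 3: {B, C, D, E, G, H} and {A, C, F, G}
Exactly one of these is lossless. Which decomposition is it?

Decomposition 2

Decomposition 1: common = {A, G, H}, closure = {A, C, D, G, H} → lossy.
Decomposition 2: common = {B, D}, closure = {B, C, D, E, F} → lossless.
Decomposition 3: common = {C, G}, closure = {C, D, G} → lossy.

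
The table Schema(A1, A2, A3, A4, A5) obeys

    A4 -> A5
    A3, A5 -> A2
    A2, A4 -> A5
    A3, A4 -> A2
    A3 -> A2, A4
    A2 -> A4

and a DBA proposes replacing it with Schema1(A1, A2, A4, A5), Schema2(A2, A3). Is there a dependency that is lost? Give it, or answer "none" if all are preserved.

A4 → A5 lies within Schema1.
A3, A5 → A2: restricted closure across fragments reaches A2.
A2, A4 → A5 lies within Schema1.
A3, A4 → A2: restricted closure across fragments reaches A2.
A3 → A2, A4: restricted closure across fragments reaches A2, A4.
A2 → A4 lies within Schema1.
Every dependency is enforceable on the fragments, so the decomposition is dependency-preserving.

none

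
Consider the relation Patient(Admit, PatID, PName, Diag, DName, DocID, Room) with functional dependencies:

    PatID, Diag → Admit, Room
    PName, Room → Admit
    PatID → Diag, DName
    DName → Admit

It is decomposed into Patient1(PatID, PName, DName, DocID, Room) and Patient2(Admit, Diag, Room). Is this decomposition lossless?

Common attributes: Patient1 ∩ Patient2 = {Room}.
No dependency enlarges {Room}, so (Room)⁺ = {Room}.
The closure contains neither all of Patient1 = {PatID, PName, DName, DocID, Room} nor all of Patient2 = {Admit, Diag, Room}, so the common attributes are not a superkey of either fragment. The join is lossy.

No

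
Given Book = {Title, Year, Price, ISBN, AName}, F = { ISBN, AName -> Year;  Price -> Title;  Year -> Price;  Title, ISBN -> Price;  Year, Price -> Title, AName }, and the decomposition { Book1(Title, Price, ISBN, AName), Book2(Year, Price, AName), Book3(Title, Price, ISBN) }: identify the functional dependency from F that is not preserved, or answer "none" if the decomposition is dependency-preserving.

Check ISBN, AName → Year: no single fragment contains all of {Year, ISBN, AName}, and the restricted closure of {ISBN, AName} across the fragments never reaches {Year}.
Price → Title is preserved.
Year → Price is preserved.
Title, ISBN → Price is preserved.
Year, Price → Title, AName is preserved.

ISBN, AName -> Year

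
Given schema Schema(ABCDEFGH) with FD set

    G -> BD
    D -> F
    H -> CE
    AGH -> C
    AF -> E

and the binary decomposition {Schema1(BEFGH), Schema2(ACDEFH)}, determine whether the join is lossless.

Common attributes: Schema1 ∩ Schema2 = {EFH}.
Closure of {EFH}: H → CE applies, adding C. So (EFH)⁺ = {CEFH}.
The closure contains neither all of Schema1 = {BEFGH} nor all of Schema2 = {ACDEFH}, so the common attributes are not a superkey of either fragment. The join is lossy.

No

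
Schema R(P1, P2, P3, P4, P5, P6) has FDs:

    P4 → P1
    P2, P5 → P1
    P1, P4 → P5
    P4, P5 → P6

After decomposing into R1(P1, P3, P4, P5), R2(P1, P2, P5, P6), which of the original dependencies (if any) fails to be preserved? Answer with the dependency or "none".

P4, P5 → P6

Check P4, P5 → P6: no single fragment contains all of {P4, P5, P6}, and the restricted closure of {P4, P5} across the fragments never reaches {P6}.
P4 → P1 is preserved.
P2, P5 → P1 is preserved.
P1, P4 → P5 is preserved.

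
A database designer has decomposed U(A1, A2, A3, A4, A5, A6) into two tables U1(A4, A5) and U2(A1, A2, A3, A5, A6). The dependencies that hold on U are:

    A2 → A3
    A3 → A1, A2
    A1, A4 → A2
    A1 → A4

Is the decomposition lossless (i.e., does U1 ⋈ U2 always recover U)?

Common attributes: U1 ∩ U2 = {A5}.
No dependency enlarges {A5}, so (A5)⁺ = {A5}.
The closure contains neither all of U1 = {A4, A5} nor all of U2 = {A1, A2, A3, A5, A6}, so the common attributes are not a superkey of either fragment. The join is lossy.

No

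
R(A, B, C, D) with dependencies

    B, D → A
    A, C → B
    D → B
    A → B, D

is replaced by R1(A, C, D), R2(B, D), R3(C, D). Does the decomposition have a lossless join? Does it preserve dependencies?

Lossless test (chase): Rows 1 and 2 agree on D; apply D→B and equate their B entries. Rows 1 and 3 agree on D; apply D→B and equate their B entries. Rows 1 and 2 agree on B, D; apply B, D→A and equate their A entries. Rows 1 and 3 agree on B, D; apply B, D→A and equate their A entries. Row 1 is now all distinguished symbols — the join is lossless.
Dependency preservation: B, D → A; A, C → B; A → B, D are not contained in any single fragment, but the restricted closure of each left-hand side across the fragments still reaches the right-hand side; the remaining FDs each lie inside some fragment. All dependencies are preserved.

lossless and dependency-preserving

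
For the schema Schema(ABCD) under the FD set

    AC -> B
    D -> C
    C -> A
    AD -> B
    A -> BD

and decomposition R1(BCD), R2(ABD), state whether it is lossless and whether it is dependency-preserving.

lossless and dependency-preserving

Lossless test: (BD)⁺ = {ABCD}, which contains all of one fragment — lossless.
Dependency preservation: AC → B; C → A are not contained in any single fragment, but the restricted closure of each left-hand side across the fragments still reaches the right-hand side; the remaining FDs each lie inside some fragment. All dependencies are preserved.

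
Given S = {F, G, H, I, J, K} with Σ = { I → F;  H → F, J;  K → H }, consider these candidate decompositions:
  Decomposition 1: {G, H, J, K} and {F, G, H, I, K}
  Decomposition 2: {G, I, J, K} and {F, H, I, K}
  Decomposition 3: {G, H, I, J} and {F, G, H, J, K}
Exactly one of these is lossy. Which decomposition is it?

Decomposition 1: common = {G, H, K}, closure = {F, G, H, J, K} → lossless.
Decomposition 2: common = {I, K}, closure = {F, H, I, J, K} → lossless.
Decomposition 3: common = {G, H, J}, closure = {F, G, H, J} → lossy.

Decomposition 3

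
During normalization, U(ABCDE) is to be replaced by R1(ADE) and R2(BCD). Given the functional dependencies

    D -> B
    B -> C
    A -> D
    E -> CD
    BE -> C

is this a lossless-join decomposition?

Common attributes: R1 ∩ R2 = {D}.
Closure of {D}: D → B applies, adding B; B → C applies, adding C. So (D)⁺ = {BCD}.
This closure contains every attribute of R2, so R1 ∩ R2 → R2. The join is lossless.

Yes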